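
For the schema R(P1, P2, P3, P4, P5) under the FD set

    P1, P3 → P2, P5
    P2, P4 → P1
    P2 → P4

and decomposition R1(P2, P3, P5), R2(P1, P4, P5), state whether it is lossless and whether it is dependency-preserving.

Lossless test: (P5)⁺ = {P5}, which is a superkey of neither fragment — lossy.
Dependency preservation: the restricted closure of {P1, P3} across the fragments never reaches {P2, P5}, so P1, P3 → P2, P5 cannot be enforced without a join — not preserved.

lossy and not dependency-preserving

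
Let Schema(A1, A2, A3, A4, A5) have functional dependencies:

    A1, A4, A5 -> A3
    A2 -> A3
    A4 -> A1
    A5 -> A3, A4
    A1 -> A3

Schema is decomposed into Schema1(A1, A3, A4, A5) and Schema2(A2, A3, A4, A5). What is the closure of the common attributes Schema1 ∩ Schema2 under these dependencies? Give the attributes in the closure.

A1, A3, A4, A5

Schema1 ∩ Schema2 = {A3, A4, A5}.
A4 → A1 applies, adding A1
Closure: {A1, A3, A4, A5}.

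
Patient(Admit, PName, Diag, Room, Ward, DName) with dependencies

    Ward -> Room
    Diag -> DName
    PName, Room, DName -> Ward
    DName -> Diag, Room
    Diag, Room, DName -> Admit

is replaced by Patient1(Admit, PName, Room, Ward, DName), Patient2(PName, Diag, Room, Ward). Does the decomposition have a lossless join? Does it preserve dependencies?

lossy and not dependency-preserving

Lossless test: (PName, Room, Ward)⁺ = {PName, Room, Ward}, which is a superkey of neither fragment — lossy.
Dependency preservation: the restricted closure of {Diag} across the fragments never reaches {DName}, so Diag → DName cannot be enforced without a join — not preserved.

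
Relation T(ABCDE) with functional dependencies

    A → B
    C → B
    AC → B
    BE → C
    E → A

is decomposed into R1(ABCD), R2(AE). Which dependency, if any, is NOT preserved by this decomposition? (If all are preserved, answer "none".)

BE → C

Check BE → C: no single fragment contains all of {BCE}, and the restricted closure of {BE} across the fragments never reaches {C}.
A → B is preserved.
C → B is preserved.
AC → B is preserved.
E → A is preserved.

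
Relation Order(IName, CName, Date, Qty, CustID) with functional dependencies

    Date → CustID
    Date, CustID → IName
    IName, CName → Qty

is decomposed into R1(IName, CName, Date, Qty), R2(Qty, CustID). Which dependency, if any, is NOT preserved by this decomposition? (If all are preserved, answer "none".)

Check Date → CustID: no single fragment contains all of {Date, CustID}, and the restricted closure of {Date} across the fragments never reaches {CustID}.
Date, CustID → IName is preserved.
IName, CName → Qty is preserved.

Date → CustID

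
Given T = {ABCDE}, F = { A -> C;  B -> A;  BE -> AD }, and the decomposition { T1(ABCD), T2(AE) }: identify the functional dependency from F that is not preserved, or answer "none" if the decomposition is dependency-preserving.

Check BE → AD: no single fragment contains all of {ABDE}, and the restricted closure of {BE} across the fragments never reaches {AD}.
A → C is preserved.
B → A is preserved.

BE -> AD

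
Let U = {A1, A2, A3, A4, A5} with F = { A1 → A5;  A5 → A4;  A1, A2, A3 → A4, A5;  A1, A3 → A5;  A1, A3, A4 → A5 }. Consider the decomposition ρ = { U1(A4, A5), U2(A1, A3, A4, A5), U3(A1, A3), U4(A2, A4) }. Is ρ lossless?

No

Chase test. Columns are A1, A2, A3, A4, A5; row i has aⱼ where attribute j ∈ Ui, else bᵢⱼ.
Initial tableau (one row per fragment):
  row 1: b11 b12 b13 a4 a5
  row 2: a1 b22 a3 a4 a5
  row 3: a1 b32 a3 b34 b35
  row 4: b41 a2 b43 a4 b45
Rows 2 and 3 agree on A1; apply A1→A5 and equate their A5 entries.
Rows 1 and 3 agree on A5; apply A5→A4 and equate their A4 entries.
No row becomes fully distinguished — the join is lossy.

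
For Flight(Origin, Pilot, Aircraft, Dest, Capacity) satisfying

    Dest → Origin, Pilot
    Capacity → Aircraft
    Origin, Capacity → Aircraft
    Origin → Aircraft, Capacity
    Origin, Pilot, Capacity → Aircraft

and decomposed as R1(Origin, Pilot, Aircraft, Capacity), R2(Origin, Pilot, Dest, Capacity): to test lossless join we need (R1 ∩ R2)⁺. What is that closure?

R1 ∩ R2 = {Origin, Pilot, Capacity}.
Capacity → Aircraft applies, adding Aircraft
Closure: {Origin, Pilot, Aircraft, Capacity}.

Origin, Pilot, Aircraft, Capacity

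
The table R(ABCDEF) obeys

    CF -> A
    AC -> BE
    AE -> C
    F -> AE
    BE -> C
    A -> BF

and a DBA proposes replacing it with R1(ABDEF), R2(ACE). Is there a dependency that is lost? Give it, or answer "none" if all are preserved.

BE -> C

Check BE → C: no single fragment contains all of {BCE}, and the restricted closure of {BE} across the fragments never reaches {C}.
CF → A is preserved.
AC → BE is preserved.
AE → C is preserved.
F → AE is preserved.
A → BF is preserved.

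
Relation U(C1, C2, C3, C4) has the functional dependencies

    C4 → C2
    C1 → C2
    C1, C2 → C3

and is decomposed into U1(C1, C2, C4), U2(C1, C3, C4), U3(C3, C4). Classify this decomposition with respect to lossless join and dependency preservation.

Lossless test (chase): Rows 1 and 2 agree on C4; apply C4→C2 and equate their C2 entries. Rows 1 and 3 agree on C4; apply C4→C2 and equate their C2 entries. Rows 1 and 2 agree on C1, C2; apply C1, C2→C3 and equate their C3 entries. Row 1 is now all distinguished symbols — the join is lossless.
Dependency preservation: C1, C2 → C3 is not contained in any single fragment, but the restricted closure of its left-hand side across the fragments still reaches the right-hand side; the remaining FDs each lie inside some fragment. All dependencies are preserved.

lossless and dependency-preserving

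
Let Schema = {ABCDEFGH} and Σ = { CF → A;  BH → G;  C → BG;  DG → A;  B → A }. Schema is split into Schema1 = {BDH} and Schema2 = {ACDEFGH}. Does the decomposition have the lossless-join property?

Common attributes: Schema1 ∩ Schema2 = {DH}.
No dependency enlarges {DH}, so (DH)⁺ = {DH}.
The closure contains neither all of Schema1 = {BDH} nor all of Schema2 = {ACDEFGH}, so the common attributes are not a superkey of either fragment. The join is lossy.

No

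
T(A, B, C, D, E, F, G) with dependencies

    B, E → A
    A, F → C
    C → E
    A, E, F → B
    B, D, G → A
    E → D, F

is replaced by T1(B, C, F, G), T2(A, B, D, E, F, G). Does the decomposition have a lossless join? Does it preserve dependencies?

lossy and not dependency-preserving

Lossless test: (B, F, G)⁺ = {B, F, G}, which is a superkey of neither fragment — lossy.
Dependency preservation: the restricted closure of {A, F} across the fragments never reaches {C}, so A, F → C cannot be enforced without a join — not preserved.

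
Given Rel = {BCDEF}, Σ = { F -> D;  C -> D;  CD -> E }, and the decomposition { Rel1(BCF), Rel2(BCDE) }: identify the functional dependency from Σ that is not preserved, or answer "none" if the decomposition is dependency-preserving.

F -> D

Check F → D: no single fragment contains all of {DF}, and the restricted closure of {F} across the fragments never reaches {D}.
C → D is preserved.
CD → E is preserved.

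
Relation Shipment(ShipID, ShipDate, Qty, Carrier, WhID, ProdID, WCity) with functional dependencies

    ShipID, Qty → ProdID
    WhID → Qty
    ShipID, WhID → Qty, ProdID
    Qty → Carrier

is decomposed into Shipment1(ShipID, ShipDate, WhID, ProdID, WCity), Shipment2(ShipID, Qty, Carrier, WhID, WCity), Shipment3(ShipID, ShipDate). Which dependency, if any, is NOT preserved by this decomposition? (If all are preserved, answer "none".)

Check ShipID, Qty → ProdID: no single fragment contains all of {ShipID, Qty, ProdID}, and the restricted closure of {ShipID, Qty} across the fragments never reaches {ProdID}.
WhID → Qty is preserved.
ShipID, WhID → Qty, ProdID is preserved.
Qty → Carrier is preserved.

ShipID, Qty → ProdID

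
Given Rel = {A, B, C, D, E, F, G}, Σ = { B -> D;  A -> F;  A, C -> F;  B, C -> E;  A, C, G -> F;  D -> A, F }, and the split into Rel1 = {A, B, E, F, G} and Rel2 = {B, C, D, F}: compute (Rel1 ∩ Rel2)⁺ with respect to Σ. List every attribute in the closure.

A, B, D, F

Rel1 ∩ Rel2 = {B, F}.
B → D applies, adding D
D → A, F applies, adding A
Closure: {A, B, D, F}.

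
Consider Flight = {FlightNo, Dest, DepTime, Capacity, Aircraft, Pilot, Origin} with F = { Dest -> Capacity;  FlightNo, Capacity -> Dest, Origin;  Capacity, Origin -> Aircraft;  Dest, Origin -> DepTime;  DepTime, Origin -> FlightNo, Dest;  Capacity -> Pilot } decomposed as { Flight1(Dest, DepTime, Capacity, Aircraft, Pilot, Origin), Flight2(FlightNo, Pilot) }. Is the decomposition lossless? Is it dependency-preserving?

Lossless test: (Pilot)⁺ = {Pilot}, which is a superkey of neither fragment — lossy.
Dependency preservation: the restricted closure of {FlightNo, Capacity} across the fragments never reaches {Dest, Origin}, so FlightNo, Capacity → Dest, Origin cannot be enforced without a join — not preserved.

lossy and not dependency-preserving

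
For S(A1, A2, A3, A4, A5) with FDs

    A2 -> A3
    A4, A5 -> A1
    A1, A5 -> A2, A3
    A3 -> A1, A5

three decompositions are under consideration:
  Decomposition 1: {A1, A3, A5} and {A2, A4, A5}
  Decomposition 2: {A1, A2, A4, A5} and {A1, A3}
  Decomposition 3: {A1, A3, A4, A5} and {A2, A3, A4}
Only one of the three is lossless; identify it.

Decomposition 3

Decomposition 1: common = {A5}, closure = {A5} → lossy.
Decomposition 2: common = {A1}, closure = {A1} → lossy.
Decomposition 3: common = {A3, A4}, closure = {A1, A2, A3, A4, A5} → lossless.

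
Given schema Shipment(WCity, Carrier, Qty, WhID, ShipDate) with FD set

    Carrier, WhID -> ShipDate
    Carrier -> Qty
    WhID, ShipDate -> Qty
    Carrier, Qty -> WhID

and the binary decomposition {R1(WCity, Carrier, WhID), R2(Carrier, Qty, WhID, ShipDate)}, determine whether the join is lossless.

Yes

Common attributes: R1 ∩ R2 = {Carrier, WhID}.
Closure of {Carrier, WhID}: Carrier, WhID → ShipDate applies, adding ShipDate; Carrier → Qty applies, adding Qty. So (Carrier, WhID)⁺ = {Carrier, Qty, WhID, ShipDate}.
This closure contains every attribute of R2, so R1 ∩ R2 → R2. The join is lossless.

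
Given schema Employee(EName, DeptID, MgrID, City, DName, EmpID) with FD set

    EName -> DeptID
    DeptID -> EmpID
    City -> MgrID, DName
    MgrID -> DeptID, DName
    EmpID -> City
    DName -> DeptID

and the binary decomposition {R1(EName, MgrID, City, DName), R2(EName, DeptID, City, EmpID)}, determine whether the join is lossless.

Common attributes: R1 ∩ R2 = {EName, City}.
Closure of {EName, City}: EName → DeptID applies, adding DeptID; DeptID → EmpID applies, adding EmpID; City → MgrID, DName applies, adding MgrID, DName. So (EName, City)⁺ = {EName, DeptID, MgrID, City, DName, EmpID}.
This closure contains every attribute of R1, so R1 ∩ R2 → R1. The join is lossless.

Yes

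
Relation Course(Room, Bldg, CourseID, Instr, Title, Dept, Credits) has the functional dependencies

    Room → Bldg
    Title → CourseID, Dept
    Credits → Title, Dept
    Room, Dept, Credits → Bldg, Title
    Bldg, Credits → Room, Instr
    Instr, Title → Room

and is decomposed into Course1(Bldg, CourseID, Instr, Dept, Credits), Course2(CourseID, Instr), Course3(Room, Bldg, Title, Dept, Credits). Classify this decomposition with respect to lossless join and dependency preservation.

lossless but not dependency-preserving

Lossless test (chase): Rows 1 and 3 agree on Credits; apply Credits→Title, Dept and equate their Title, Dept entries. Rows 1 and 3 agree on Bldg, Credits; apply Bldg, Credits→Room, Instr and equate their Room, Instr entries. Rows 1 and 3 agree on Title; apply Title→CourseID, Dept and equate their CourseID, Dept entries. Row 1 is now all distinguished symbols — the join is lossless.
Dependency preservation: the restricted closure of {Title} across the fragments never reaches {CourseID, Dept}, so Title → CourseID, Dept cannot be enforced without a join — not preserved.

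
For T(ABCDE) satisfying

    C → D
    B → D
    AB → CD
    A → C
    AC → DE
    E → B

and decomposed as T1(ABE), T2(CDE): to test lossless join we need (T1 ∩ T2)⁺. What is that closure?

BDE

T1 ∩ T2 = {E}.
E → B applies, adding B
B → D applies, adding D
Closure: {BDE}.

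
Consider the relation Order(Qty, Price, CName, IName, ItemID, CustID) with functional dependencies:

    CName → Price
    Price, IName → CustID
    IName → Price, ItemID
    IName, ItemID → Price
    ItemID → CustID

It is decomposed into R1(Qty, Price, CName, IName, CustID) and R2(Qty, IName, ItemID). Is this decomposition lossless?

Common attributes: R1 ∩ R2 = {Qty, IName}.
Closure of {Qty, IName}: IName → Price, ItemID applies, adding Price, ItemID; ItemID → CustID applies, adding CustID. So (Qty, IName)⁺ = {Qty, Price, IName, ItemID, CustID}.
This closure contains every attribute of R2, so R1 ∩ R2 → R2. The join is lossless.

Yes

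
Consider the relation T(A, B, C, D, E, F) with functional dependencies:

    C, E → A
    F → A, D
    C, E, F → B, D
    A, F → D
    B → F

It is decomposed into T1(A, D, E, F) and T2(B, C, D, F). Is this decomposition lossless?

Common attributes: T1 ∩ T2 = {D, F}.
Closure of {D, F}: F → A, D applies, adding A. So (D, F)⁺ = {A, D, F}.
The closure contains neither all of T1 = {A, D, E, F} nor all of T2 = {B, C, D, F}, so the common attributes are not a superkey of either fragment. The join is lossy.

No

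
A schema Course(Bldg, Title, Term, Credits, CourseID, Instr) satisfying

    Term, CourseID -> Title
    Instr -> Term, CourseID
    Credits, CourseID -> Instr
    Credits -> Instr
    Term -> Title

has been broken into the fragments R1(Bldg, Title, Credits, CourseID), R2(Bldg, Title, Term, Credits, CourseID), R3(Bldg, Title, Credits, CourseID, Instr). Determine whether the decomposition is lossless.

Chase test. Columns are Bldg, Title, Term, Credits, CourseID, Instr; row i has aⱼ where attribute j ∈ Ri, else bᵢⱼ.
Initial tableau (one row per fragment):
  row 1: a1 a2 b13 a4 a5 b16
  row 2: a1 a2 a3 a4 a5 b26
  row 3: a1 a2 b33 a4 a5 a6
Rows 1 and 2 agree on Credits, CourseID; apply Credits, CourseID→Instr and equate their Instr entries.
Rows 1 and 3 agree on Credits, CourseID; apply Credits, CourseID→Instr and equate their Instr entries.
Rows 1 and 2 agree on Instr; apply Instr→Term, CourseID and equate their Term, CourseID entries.
Rows 1 and 3 agree on Instr; apply Instr→Term, CourseID and equate their Term, CourseID entries.
Row 1 is now all distinguished symbols — the join is lossless.

Yes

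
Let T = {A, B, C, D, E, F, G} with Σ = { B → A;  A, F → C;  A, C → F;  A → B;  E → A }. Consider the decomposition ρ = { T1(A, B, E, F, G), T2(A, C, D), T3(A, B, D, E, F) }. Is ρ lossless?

No

Chase test. Columns are A, B, C, D, E, F, G; row i has aⱼ where attribute j ∈ Ti, else bᵢⱼ.
Initial tableau (one row per fragment):
  row 1: a1 a2 b13 b14 a5 a6 a7
  row 2: a1 b22 a3 a4 b25 b26 b27
  row 3: a1 a2 b33 a4 a5 a6 b37
Rows 1 and 3 agree on A, F; apply A, F→C and equate their C entries.
Rows 1 and 2 agree on A; apply A→B and equate their B entries.
No row becomes fully distinguished — the join is lossy.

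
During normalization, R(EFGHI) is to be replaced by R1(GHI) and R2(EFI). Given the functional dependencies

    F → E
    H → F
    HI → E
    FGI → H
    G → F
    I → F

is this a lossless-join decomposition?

Common attributes: R1 ∩ R2 = {I}.
Closure of {I}: I → F applies, adding F; F → E applies, adding E. So (I)⁺ = {EFI}.
This closure contains every attribute of R2, so R1 ∩ R2 → R2. The join is lossless.

Yes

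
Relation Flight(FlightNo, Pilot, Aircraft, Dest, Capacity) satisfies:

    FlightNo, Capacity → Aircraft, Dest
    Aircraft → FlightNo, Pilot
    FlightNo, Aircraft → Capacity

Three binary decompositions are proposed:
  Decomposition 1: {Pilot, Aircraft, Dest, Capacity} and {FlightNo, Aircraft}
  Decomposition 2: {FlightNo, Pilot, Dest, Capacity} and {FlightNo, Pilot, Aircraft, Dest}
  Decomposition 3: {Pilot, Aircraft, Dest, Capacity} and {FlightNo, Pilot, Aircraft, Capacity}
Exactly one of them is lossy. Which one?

Decomposition 1: common = {Aircraft}, closure = {FlightNo, Pilot, Aircraft, Dest, Capacity} → lossless.
Decomposition 2: common = {FlightNo, Pilot, Dest}, closure = {FlightNo, Pilot, Dest} → lossy.
Decomposition 3: common = {Pilot, Aircraft, Capacity}, closure = {FlightNo, Pilot, Aircraft, Dest, Capacity} → lossless.

Decomposition 2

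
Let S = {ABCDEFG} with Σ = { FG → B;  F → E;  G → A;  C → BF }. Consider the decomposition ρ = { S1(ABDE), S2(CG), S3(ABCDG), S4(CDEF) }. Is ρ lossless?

Chase test. Columns are ABCDEFG; row i has aⱼ where attribute j ∈ Si, else bᵢⱼ.
Initial tableau (one row per fragment):
  row 1: a1 a2 b13 a4 a5 b16 b17
  row 2: b21 b22 a3 b24 b25 b26 a7
  row 3: a1 a2 a3 a4 b35 b36 a7
  row 4: b41 b42 a3 a4 a5 a6 b47
Rows 2 and 3 agree on G; apply G→A and equate their A entries.
Rows 2 and 3 agree on C; apply C→BF and equate their BF entries.
Rows 2 and 4 agree on C; apply C→BF and equate their BF entries.
Rows 2 and 3 agree on F; apply F→E and equate their E entries.
Rows 2 and 4 agree on F; apply F→E and equate their E entries.
Row 3 is now all distinguished symbols — the join is lossless.

Yes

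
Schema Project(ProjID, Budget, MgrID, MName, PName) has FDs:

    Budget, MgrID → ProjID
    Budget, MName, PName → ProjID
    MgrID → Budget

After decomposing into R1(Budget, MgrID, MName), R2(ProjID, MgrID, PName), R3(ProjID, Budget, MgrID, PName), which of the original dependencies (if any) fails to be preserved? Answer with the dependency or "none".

Budget, MName, PName → ProjID

Check Budget, MName, PName → ProjID: no single fragment contains all of {ProjID, Budget, MName, PName}, and the restricted closure of {Budget, MName, PName} across the fragments never reaches {ProjID}.
Budget, MgrID → ProjID is preserved.
MgrID → Budget is preserved.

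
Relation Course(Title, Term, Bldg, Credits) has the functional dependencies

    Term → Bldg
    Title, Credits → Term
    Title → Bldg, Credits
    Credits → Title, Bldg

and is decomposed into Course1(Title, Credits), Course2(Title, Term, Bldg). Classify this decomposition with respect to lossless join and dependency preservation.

lossless and dependency-preserving

Lossless test: (Title)⁺ = {Title, Term, Bldg, Credits}, which contains all of one fragment — lossless.
Dependency preservation: Title, Credits → Term; Title → Bldg, Credits; Credits → Title, Bldg are not contained in any single fragment, but the restricted closure of each left-hand side across the fragments still reaches the right-hand side; the remaining FDs each lie inside some fragment. All dependencies are preserved.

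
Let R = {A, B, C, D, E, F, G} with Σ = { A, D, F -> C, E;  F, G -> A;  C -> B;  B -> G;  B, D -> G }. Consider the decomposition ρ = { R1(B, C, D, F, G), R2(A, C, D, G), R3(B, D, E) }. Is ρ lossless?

No

Chase test. Columns are A, B, C, D, E, F, G; row i has aⱼ where attribute j ∈ Ri, else bᵢⱼ.
Initial tableau (one row per fragment):
  row 1: b11 a2 a3 a4 b15 a6 a7
  row 2: a1 b22 a3 a4 b25 b26 a7
  row 3: b31 a2 b33 a4 a5 b36 b37
Rows 1 and 2 agree on C; apply C→B and equate their B entries.
Rows 1 and 3 agree on B; apply B→G and equate their G entries.
No row becomes fully distinguished — the join is lossy.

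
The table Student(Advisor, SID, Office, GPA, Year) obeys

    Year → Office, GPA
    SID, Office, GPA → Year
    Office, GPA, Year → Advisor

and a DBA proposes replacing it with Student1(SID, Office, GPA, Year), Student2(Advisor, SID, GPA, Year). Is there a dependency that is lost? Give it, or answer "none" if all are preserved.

none

Year → Office, GPA lies within Student1.
SID, Office, GPA → Year lies within Student1.
Office, GPA, Year → Advisor: restricted closure across fragments reaches Advisor.
Every dependency is enforceable on the fragments, so the decomposition is dependency-preserving.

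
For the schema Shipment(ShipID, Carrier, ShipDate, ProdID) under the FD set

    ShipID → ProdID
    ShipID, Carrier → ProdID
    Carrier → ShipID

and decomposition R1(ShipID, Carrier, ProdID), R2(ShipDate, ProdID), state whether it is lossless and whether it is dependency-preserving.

Lossless test: (ProdID)⁺ = {ProdID}, which is a superkey of neither fragment — lossy.
Dependency preservation: every FD's attributes lie within a single fragment, so each can be enforced locally — preserved.

lossy but dependency-preserving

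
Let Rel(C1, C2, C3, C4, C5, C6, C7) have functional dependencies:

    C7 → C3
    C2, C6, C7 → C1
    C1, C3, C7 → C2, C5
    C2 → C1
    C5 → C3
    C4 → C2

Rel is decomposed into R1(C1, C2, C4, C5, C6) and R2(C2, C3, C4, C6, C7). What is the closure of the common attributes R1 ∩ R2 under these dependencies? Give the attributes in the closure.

C1, C2, C4, C6

R1 ∩ R2 = {C2, C4, C6}.
C2 → C1 applies, adding C1
Closure: {C1, C2, C4, C6}.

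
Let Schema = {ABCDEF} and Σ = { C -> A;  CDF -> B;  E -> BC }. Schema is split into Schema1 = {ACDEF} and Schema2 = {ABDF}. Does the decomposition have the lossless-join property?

Common attributes: Schema1 ∩ Schema2 = {ADF}.
No dependency enlarges {ADF}, so (ADF)⁺ = {ADF}.
The closure contains neither all of Schema1 = {ACDEF} nor all of Schema2 = {ABDF}, so the common attributes are not a superkey of either fragment. The join is lossy.

No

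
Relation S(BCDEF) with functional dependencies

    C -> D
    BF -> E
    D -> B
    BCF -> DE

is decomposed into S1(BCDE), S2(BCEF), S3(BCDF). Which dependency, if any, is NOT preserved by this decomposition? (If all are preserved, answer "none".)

C → D lies within S1.
BF → E lies within S2.
D → B lies within S1.
BCF → DE: restricted closure across fragments reaches DE.
Every dependency is enforceable on the fragments, so the decomposition is dependency-preserving.

none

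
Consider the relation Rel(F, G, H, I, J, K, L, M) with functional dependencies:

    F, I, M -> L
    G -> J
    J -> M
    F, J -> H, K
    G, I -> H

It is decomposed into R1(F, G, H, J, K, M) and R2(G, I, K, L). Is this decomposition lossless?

No

Common attributes: R1 ∩ R2 = {G, K}.
Closure of {G, K}: G → J applies, adding J; J → M applies, adding M. So (G, K)⁺ = {G, J, K, M}.
The closure contains neither all of R1 = {F, G, H, J, K, M} nor all of R2 = {G, I, K, L}, so the common attributes are not a superkey of either fragment. The join is lossy.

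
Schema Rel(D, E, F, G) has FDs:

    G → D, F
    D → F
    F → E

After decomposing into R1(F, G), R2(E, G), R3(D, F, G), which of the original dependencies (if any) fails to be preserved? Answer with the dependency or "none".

F → E

Check F → E: no single fragment contains all of {E, F}, and the restricted closure of {F} across the fragments never reaches {E}.
G → D, F is preserved.
D → F is preserved.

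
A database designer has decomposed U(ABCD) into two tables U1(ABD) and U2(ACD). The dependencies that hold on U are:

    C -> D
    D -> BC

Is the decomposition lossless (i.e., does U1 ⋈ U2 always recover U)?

Common attributes: U1 ∩ U2 = {AD}.
Closure of {AD}: D → BC applies, adding BC. So (AD)⁺ = {ABCD}.
This closure contains every attribute of U1, so U1 ∩ U2 → U1. The join is lossless.

Yes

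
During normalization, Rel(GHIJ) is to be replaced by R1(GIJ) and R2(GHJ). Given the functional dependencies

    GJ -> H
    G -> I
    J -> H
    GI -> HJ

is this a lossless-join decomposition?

Common attributes: R1 ∩ R2 = {GJ}.
Closure of {GJ}: GJ → H applies, adding H; G → I applies, adding I. So (GJ)⁺ = {GHIJ}.
This closure contains every attribute of R1, so R1 ∩ R2 → R1. The join is lossless.

Yes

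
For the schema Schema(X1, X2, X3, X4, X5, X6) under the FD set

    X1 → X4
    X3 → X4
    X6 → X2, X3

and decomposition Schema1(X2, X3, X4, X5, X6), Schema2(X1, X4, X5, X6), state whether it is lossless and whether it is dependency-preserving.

Lossless test: (X4, X5, X6)⁺ = {X2, X3, X4, X5, X6}, which contains all of one fragment — lossless.
Dependency preservation: every FD's attributes lie within a single fragment, so each can be enforced locally — preserved.

lossless and dependency-preserving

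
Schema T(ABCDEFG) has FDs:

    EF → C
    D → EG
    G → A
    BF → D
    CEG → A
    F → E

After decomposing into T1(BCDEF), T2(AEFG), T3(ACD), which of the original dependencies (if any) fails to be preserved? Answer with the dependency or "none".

Check D → EG: no single fragment contains all of {DEG}, and the restricted closure of {D} across the fragments never reaches {EG}.
EF → C is preserved.
G → A is preserved.
BF → D is preserved.
CEG → A is preserved.
F → E is preserved.

D → EG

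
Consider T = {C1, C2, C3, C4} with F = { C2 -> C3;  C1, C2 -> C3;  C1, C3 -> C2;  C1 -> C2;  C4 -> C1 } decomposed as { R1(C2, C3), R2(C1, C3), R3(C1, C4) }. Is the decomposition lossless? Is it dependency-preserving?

Lossless test (chase): Rows 2 and 3 agree on C1; apply C1→C2 and equate their C2 entries. Rows 2 and 3 agree on C2; apply C2→C3 and equate their C3 entries. No row becomes fully distinguished — the join is lossy.
Dependency preservation: the restricted closure of {C1, C3} across the fragments never reaches {C2}, so C1, C3 → C2 cannot be enforced without a join — not preserved.

lossy and not dependency-preserving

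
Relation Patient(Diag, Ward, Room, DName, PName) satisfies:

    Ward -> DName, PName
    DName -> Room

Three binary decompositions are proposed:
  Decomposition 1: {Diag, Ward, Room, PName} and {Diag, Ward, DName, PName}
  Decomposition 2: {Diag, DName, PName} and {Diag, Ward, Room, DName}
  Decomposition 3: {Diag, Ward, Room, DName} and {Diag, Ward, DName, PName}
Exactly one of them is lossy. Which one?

Decomposition 2

Decomposition 1: common = {Diag, Ward, PName}, closure = {Diag, Ward, Room, DName, PName} → lossless.
Decomposition 2: common = {Diag, DName}, closure = {Diag, Room, DName} → lossy.
Decomposition 3: common = {Diag, Ward, DName}, closure = {Diag, Ward, Room, DName, PName} → lossless.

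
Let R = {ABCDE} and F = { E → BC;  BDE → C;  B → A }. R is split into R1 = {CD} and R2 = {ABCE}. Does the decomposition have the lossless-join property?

Common attributes: R1 ∩ R2 = {C}.
No dependency enlarges {C}, so (C)⁺ = {C}.
The closure contains neither all of R1 = {CD} nor all of R2 = {ABCE}, so the common attributes are not a superkey of either fragment. The join is lossy.

No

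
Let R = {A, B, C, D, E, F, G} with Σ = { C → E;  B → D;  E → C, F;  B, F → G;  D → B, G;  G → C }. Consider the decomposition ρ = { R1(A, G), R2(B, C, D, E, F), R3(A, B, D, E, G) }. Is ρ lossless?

Yes

Chase test. Columns are A, B, C, D, E, F, G; row i has aⱼ where attribute j ∈ Ri, else bᵢⱼ.
Initial tableau (one row per fragment):
  row 1: a1 b12 b13 b14 b15 b16 a7
  row 2: b21 a2 a3 a4 a5 a6 b27
  row 3: a1 a2 b33 a4 a5 b36 a7
Rows 2 and 3 agree on E; apply E→C, F and equate their C, F entries.
Rows 2 and 3 agree on B, F; apply B, F→G and equate their G entries.
Rows 1 and 2 agree on G; apply G→C and equate their C entries.
Rows 1 and 2 agree on C; apply C→E and equate their E entries.
Rows 1 and 2 agree on E; apply E→C, F and equate their C, F entries.
Row 3 is now all distinguished symbols — the join is lossless.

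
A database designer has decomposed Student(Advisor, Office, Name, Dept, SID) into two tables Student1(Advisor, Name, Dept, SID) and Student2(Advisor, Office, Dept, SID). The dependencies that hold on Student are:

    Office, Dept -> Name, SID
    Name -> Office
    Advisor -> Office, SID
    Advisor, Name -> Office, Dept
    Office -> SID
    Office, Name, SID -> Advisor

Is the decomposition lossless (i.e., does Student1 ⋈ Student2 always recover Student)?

Common attributes: Student1 ∩ Student2 = {Advisor, Dept, SID}.
Closure of {Advisor, Dept, SID}: Advisor → Office, SID applies, adding Office; Office, Dept → Name, SID applies, adding Name. So (Advisor, Dept, SID)⁺ = {Advisor, Office, Name, Dept, SID}.
This closure contains every attribute of Student1, so Student1 ∩ Student2 → Student1. The join is lossless.

Yes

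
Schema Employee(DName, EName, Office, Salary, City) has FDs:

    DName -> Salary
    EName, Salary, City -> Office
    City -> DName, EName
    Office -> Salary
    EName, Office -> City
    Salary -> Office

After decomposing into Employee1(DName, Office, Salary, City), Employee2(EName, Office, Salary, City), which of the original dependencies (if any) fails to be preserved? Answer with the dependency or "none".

none

DName → Salary lies within Employee1.
EName, Salary, City → Office lies within Employee2.
City → DName, EName: restricted closure across fragments reaches DName, EName.
Office → Salary lies within Employee1.
EName, Office → City lies within Employee2.
Salary → Office lies within Employee1.
Every dependency is enforceable on the fragments, so the decomposition is dependency-preserving.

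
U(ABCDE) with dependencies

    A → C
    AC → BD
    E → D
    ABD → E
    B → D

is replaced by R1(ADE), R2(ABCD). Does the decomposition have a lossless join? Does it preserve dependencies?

Lossless test: (AD)⁺ = {ABCDE}, which contains all of one fragment — lossless.
Dependency preservation: ABD → E is not contained in any single fragment, but the restricted closure of its left-hand side across the fragments still reaches the right-hand side; the remaining FDs each lie inside some fragment. All dependencies are preserved.

lossless and dependency-preserving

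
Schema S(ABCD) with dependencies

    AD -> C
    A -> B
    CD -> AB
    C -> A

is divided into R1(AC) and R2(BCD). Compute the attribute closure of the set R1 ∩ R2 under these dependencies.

ABC

R1 ∩ R2 = {C}.
C → A applies, adding A
A → B applies, adding B
Closure: {ABC}.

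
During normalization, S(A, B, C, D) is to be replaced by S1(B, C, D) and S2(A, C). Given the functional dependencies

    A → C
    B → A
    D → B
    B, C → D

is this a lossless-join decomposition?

Common attributes: S1 ∩ S2 = {C}.
No dependency enlarges {C}, so (C)⁺ = {C}.
The closure contains neither all of S1 = {B, C, D} nor all of S2 = {A, C}, so the common attributes are not a superkey of either fragment. The join is lossy.

No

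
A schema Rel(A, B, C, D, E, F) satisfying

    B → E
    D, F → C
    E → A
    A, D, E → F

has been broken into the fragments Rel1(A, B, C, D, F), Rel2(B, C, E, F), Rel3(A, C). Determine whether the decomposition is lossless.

Chase test. Columns are A, B, C, D, E, F; row i has aⱼ where attribute j ∈ Reli, else bᵢⱼ.
Initial tableau (one row per fragment):
  row 1: a1 a2 a3 a4 b15 a6
  row 2: b21 a2 a3 b24 a5 a6
  row 3: a1 b32 a3 b34 b35 b36
Rows 1 and 2 agree on B; apply B→E and equate their E entries.
Rows 1 and 2 agree on E; apply E→A and equate their A entries.
Row 1 is now all distinguished symbols — the join is lossless.

Yes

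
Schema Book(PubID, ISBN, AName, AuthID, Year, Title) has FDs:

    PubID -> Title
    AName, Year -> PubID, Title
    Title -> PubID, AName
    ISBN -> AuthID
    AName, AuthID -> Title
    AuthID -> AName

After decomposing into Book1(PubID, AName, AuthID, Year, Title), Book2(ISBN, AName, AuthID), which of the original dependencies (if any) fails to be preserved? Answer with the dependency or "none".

PubID → Title lies within Book1.
AName, Year → PubID, Title lies within Book1.
Title → PubID, AName lies within Book1.
ISBN → AuthID lies within Book2.
AName, AuthID → Title lies within Book1.
AuthID → AName lies within Book1.
Every dependency is enforceable on the fragments, so the decomposition is dependency-preserving.

none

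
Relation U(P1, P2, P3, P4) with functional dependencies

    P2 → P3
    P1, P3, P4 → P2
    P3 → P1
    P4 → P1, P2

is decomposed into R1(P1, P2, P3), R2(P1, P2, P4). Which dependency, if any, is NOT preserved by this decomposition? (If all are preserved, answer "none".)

P2 → P3 lies within R1.
P1, P3, P4 → P2: restricted closure across fragments reaches P2.
P3 → P1 lies within R1.
P4 → P1, P2 lies within R2.
Every dependency is enforceable on the fragments, so the decomposition is dependency-preserving.

none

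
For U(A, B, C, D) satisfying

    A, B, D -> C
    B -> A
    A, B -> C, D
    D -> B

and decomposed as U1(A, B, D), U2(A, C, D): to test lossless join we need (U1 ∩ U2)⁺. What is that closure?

A, B, C, D

U1 ∩ U2 = {A, D}.
D → B applies, adding B
A, B, D → C applies, adding C
Closure: {A, B, C, D}.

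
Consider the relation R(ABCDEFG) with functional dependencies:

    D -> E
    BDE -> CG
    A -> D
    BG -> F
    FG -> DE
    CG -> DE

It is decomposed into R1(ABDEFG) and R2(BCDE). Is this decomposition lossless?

Common attributes: R1 ∩ R2 = {BDE}.
Closure of {BDE}: BDE → CG applies, adding CG; BG → F applies, adding F. So (BDE)⁺ = {BCDEFG}.
This closure contains every attribute of R2, so R1 ∩ R2 → R2. The join is lossless.

Yes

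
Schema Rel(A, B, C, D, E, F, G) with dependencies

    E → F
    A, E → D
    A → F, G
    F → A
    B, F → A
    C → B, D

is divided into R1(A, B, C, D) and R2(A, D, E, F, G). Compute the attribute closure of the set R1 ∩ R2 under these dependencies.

A, D, F, G

R1 ∩ R2 = {A, D}.
A → F, G applies, adding F, G
Closure: {A, D, F, G}.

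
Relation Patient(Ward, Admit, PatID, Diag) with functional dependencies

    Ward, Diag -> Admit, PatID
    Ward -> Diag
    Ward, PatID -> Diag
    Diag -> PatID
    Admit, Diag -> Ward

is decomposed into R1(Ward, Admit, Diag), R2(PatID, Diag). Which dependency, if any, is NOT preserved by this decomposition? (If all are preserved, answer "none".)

Ward, Diag → Admit, PatID: restricted closure across fragments reaches Admit, PatID.
Ward → Diag lies within R1.
Ward, PatID → Diag: restricted closure across fragments reaches Diag.
Diag → PatID lies within R2.
Admit, Diag → Ward lies within R1.
Every dependency is enforceable on the fragments, so the decomposition is dependency-preserving.

none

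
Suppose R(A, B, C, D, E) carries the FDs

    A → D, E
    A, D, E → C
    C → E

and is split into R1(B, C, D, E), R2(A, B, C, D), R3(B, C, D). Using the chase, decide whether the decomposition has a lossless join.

Chase test. Columns are A, B, C, D, E; row i has aⱼ where attribute j ∈ Ri, else bᵢⱼ.
Initial tableau (one row per fragment):
  row 1: b11 a2 a3 a4 a5
  row 2: a1 a2 a3 a4 b25
  row 3: b31 a2 a3 a4 b35
Rows 1 and 2 agree on C; apply C→E and equate their E entries.
Rows 1 and 3 agree on C; apply C→E and equate their E entries.
Row 2 is now all distinguished symbols — the join is lossless.

Yes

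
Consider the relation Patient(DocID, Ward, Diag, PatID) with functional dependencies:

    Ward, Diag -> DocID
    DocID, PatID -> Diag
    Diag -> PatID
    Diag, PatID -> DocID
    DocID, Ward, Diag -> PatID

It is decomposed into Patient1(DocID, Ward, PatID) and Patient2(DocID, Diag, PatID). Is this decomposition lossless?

Yes

Common attributes: Patient1 ∩ Patient2 = {DocID, PatID}.
Closure of {DocID, PatID}: DocID, PatID → Diag applies, adding Diag. So (DocID, PatID)⁺ = {DocID, Diag, PatID}.
This closure contains every attribute of Patient2, so Patient1 ∩ Patient2 → Patient2. The join is lossless.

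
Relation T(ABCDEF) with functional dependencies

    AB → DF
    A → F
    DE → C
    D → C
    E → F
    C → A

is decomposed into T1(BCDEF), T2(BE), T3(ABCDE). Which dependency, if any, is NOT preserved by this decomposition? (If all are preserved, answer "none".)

Check A → F: no single fragment contains all of {AF}, and the restricted closure of {A} across the fragments never reaches {F}.
AB → DF is preserved.
DE → C is preserved.
D → C is preserved.
E → F is preserved.
C → A is preserved.

A → F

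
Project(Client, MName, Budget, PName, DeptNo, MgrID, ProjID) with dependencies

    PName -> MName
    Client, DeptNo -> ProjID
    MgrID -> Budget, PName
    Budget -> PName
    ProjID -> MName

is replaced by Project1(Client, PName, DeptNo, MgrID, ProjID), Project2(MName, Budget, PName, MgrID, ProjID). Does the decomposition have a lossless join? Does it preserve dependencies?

lossless and dependency-preserving

Lossless test: (PName, MgrID, ProjID)⁺ = {MName, Budget, PName, MgrID, ProjID}, which contains all of one fragment — lossless.
Dependency preservation: every FD's attributes lie within a single fragment, so each can be enforced locally — preserved.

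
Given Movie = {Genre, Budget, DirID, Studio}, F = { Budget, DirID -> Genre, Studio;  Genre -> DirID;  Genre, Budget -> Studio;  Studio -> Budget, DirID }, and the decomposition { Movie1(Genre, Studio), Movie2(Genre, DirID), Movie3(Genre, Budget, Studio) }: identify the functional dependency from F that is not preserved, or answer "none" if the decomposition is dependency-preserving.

Budget, DirID -> Genre, Studio

Check Budget, DirID → Genre, Studio: no single fragment contains all of {Genre, Budget, DirID, Studio}, and the restricted closure of {Budget, DirID} across the fragments never reaches {Genre, Studio}.
Genre → DirID is preserved.
Genre, Budget → Studio is preserved.
Studio → Budget, DirID is preserved.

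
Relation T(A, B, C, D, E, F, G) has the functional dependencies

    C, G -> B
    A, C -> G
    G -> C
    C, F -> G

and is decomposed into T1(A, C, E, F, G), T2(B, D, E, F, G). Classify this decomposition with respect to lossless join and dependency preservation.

lossy but dependency-preserving

Lossless test: (E, F, G)⁺ = {B, C, E, F, G}, which is a superkey of neither fragment — lossy.
Dependency preservation: C, G → B is not contained in any single fragment, but the restricted closure of its left-hand side across the fragments still reaches the right-hand side; the remaining FDs each lie inside some fragment. All dependencies are preserved.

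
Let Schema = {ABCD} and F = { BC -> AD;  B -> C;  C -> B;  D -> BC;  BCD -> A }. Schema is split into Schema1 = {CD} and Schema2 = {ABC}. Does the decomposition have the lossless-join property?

Yes

Common attributes: Schema1 ∩ Schema2 = {C}.
Closure of {C}: C → B applies, adding B; BC → AD applies, adding AD. So (C)⁺ = {ABCD}.
This closure contains every attribute of Schema1, so Schema1 ∩ Schema2 → Schema1. The join is lossless.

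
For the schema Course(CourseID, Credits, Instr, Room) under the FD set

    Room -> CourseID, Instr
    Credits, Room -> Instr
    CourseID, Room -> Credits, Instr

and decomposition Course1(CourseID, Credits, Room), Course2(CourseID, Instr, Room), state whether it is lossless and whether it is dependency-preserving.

Lossless test: (CourseID, Room)⁺ = {CourseID, Credits, Instr, Room}, which contains all of one fragment — lossless.
Dependency preservation: Credits, Room → Instr; CourseID, Room → Credits, Instr are not contained in any single fragment, but the restricted closure of each left-hand side across the fragments still reaches the right-hand side; the remaining FDs each lie inside some fragment. All dependencies are preserved.

lossless and dependency-preserving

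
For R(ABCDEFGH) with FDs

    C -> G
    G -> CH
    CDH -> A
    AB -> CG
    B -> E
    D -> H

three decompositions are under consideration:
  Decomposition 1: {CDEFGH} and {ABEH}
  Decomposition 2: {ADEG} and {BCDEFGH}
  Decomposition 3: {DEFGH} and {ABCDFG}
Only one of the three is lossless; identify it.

Decomposition 1: common = {EH}, closure = {EH} → lossy.
Decomposition 2: common = {DEG}, closure = {ACDEGH} → lossless.
Decomposition 3: common = {DFG}, closure = {ACDFGH} → lossy.

Decomposition 2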